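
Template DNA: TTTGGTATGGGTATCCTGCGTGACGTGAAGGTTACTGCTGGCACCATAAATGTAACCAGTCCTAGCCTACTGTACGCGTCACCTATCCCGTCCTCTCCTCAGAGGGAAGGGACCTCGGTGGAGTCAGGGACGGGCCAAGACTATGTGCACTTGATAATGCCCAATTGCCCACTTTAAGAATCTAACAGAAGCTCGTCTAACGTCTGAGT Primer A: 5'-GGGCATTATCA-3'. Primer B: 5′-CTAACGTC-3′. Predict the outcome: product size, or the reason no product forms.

Primer A (GGGCATTATCA) has reverse complement TGATAATGCCC, which matches the top strand at positions 152–162; primer A anneals to the top strand there with its 3' end pointing upstream toward position 152.
Primer B (CTAACGTC) matches the top strand directly at positions 197–204; it anneals to the bottom strand with its 3' end pointing downstream toward position 204.
The 3' ends diverge (primer A extends toward position 1, primer B toward position 209), so the primers never converge on a shared product.

No product — the primers' 3' ends point away from each other.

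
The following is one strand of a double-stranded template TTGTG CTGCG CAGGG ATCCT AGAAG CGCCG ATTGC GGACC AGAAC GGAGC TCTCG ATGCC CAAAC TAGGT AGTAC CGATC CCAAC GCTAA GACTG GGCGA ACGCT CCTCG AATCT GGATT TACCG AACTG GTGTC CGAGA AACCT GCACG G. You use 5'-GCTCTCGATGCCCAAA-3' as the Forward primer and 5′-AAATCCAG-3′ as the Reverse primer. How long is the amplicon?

73 bp

Scanning the template, GCTCTCGATGCCCAAA occurs at positions 49–64; this primer anneals to the bottom strand there with its 3' end pointing downstream.
The reverse primer's reverse complement is CTGGATTT, which matches the template at positions 114–121.
The product runs from position 49 to position 121, so its length is 121 − 49 + 1 = 73 bp.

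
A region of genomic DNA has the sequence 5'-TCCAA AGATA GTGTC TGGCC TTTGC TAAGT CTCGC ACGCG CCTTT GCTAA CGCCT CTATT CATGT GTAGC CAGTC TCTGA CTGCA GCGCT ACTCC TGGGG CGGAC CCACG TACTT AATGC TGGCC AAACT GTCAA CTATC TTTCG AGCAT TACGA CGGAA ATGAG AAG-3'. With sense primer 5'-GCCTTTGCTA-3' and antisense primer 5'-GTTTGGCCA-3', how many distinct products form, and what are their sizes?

The forward primer GCCTTTGCTA matches the top strand at positions 18–27, 40–49.
The reverse primer's reverse complement is TGGCCAAAC, matching at positions 121–129.
Each forward site pairs with the reverse site to give a product ending at position 129: sizes 112, 90 bp.

Two products: 112 bp, 90 bp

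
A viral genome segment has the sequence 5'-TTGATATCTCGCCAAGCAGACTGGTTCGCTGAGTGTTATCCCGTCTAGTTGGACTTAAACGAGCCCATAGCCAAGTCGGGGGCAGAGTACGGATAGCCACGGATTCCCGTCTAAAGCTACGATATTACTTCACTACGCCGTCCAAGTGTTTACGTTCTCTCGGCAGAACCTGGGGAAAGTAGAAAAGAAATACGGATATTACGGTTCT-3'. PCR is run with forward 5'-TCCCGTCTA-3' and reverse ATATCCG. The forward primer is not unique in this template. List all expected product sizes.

161 bp, 95 bp

The forward primer TCCCGTCTA matches the top strand at positions 39–47, 105–113.
The reverse primer's reverse complement is CGGATAT, matching at positions 193–199.
Each forward site pairs with the reverse site to give a product ending at position 199: sizes 161, 95 bp.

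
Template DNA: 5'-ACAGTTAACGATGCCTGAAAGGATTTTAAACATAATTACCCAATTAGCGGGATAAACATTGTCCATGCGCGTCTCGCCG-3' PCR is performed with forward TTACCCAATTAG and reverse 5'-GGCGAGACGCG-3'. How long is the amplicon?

43 bp

The forward primer matches the template at positions 36–47.
Taking the reverse complement of GGCGAGACGCG gives CGCGTCTCGCC, found at positions 68–78 on the template; the primer anneals here to the top strand with its 3' end pointing upstream.
The product runs from position 36 to position 78, so its length is 78 − 36 + 1 = 43 bp.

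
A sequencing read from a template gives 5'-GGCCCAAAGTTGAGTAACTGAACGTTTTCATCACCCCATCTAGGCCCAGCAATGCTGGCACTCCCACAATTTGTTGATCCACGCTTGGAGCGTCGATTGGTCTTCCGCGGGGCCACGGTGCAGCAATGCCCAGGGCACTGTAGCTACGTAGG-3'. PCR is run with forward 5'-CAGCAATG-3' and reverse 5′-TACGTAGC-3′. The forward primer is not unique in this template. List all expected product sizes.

The forward primer CAGCAATG matches the top strand at positions 47–54, 121–128.
The reverse primer's reverse complement is GCTACGTA, matching at positions 143–150.
Each forward site pairs with the reverse site to give a product ending at position 150: sizes 104, 30 bp.

104 bp, 30 bp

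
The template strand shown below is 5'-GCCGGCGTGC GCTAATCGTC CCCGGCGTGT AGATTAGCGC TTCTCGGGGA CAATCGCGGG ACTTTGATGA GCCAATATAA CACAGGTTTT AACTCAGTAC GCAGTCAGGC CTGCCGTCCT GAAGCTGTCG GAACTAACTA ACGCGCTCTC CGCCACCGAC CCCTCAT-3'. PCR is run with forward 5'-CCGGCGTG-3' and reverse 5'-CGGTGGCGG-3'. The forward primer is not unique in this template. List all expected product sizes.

The forward primer CCGGCGTG matches the top strand at positions 2–9, 22–29.
The reverse primer's reverse complement is CCGCCACCG, matching at positions 150–158.
Each forward site pairs with the reverse site to give a product ending at position 158: sizes 157, 137 bp.

157 bp, 137 bp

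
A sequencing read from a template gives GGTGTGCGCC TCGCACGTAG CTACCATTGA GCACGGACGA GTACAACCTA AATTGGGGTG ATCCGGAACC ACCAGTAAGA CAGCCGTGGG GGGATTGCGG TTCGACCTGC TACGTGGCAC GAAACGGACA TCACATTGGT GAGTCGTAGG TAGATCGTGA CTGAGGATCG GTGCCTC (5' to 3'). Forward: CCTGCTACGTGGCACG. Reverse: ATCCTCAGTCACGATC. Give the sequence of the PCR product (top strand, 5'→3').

5'-CCTGCTACGTGGCACGAAACGGACATCACATTGGTGAGTCGTAGGTAGATCGTGACTGAGGAT-3'

Scanning the template, CCTGCTACGTGGCACG occurs at positions 106–121; this primer anneals to the bottom strand there with its 3' end pointing downstream.
Reverse complement of the reverse primer: GATCGTGACTGAGGAT. This occurs on the top strand at positions 153–168.
The product is the template from position 106 through 168 (63 bp).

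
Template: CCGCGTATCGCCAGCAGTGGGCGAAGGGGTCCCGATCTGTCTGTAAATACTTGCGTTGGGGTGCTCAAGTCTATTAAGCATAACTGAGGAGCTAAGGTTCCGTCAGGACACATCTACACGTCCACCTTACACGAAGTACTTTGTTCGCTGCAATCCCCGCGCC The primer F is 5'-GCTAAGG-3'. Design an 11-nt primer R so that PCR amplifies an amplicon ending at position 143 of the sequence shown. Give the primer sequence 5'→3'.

The forward primer binds at positions 91–97; the product's 3' end on the top strand is position 143.
The reverse primer anneals to the top strand over positions 133–143, i.e. to GAAGTACTTTG.
Its sequence written 5'→3' is the reverse complement: CAAAGTACTTC.

5'-CAAAGTACTTC-3'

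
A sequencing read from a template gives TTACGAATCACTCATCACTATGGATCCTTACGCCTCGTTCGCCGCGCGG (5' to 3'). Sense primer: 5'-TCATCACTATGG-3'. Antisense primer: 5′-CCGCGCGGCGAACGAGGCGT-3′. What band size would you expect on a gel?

The forward primer matches the template at positions 12–23.
Taking the reverse complement of CCGCGCGGCGAACGAGGCGT gives ACGCCTCGTTCGCCGCGCGG, found at positions 30–49 on the template; the primer anneals here to the top strand with its 3' end pointing upstream.
Product length = (reverse-primer end) − (forward-primer start) + 1 = 49 − 12 + 1 = 38 bp.

38 bp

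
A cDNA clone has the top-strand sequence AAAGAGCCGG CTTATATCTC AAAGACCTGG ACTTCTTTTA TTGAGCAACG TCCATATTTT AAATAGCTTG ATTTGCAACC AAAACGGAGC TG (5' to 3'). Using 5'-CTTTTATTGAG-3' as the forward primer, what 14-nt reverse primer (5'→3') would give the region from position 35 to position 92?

5'-CAGCTCCGTTTTGG-3'

The product's 3' end on the top strand is position 92.
The reverse primer anneals to the top strand over positions 79–92, i.e. to CCAAAACGGAGCTG.
Its sequence written 5'→3' is the reverse complement: CAGCTCCGTTTTGG.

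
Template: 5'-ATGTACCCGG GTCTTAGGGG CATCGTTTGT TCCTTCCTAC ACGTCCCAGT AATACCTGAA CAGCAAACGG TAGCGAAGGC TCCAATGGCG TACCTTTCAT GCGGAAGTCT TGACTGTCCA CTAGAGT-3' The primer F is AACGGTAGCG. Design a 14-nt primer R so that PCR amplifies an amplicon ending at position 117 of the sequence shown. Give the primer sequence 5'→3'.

The forward primer binds at positions 66–75; the product's 3' end on the top strand is position 117.
The reverse primer anneals to the top strand over positions 104–117, i.e. to GAAGTCTTGACTGT.
Its sequence written 5'→3' is the reverse complement: ACAGTCAAGACTTC.

5'-ACAGTCAAGACTTC-3'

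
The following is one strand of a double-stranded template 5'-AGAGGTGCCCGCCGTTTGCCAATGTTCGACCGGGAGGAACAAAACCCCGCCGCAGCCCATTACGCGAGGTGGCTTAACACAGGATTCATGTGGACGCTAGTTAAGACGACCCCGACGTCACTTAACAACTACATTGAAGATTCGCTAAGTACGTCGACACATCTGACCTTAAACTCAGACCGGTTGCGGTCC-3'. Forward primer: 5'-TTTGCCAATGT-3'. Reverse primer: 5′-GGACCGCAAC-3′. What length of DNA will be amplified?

178 bp

Scanning the template, TTTGCCAATGT occurs at positions 15–25; this primer anneals to the bottom strand there with its 3' end pointing downstream.
Reverse complement of the reverse primer: GTTGCGGTCC. This occurs on the top strand at positions 183–192.
Product length = (reverse-primer end) − (forward-primer start) + 1 = 192 − 15 + 1 = 178 bp.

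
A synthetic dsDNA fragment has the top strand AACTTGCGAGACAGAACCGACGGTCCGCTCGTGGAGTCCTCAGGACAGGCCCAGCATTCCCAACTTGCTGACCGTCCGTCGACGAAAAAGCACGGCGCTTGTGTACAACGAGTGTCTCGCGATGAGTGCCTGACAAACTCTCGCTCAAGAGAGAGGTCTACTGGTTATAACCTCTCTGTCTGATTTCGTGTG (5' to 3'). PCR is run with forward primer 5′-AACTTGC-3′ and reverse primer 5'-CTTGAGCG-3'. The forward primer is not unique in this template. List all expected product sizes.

149 bp, 88 bp

The forward primer AACTTGC matches the top strand at positions 1–7, 62–68.
The reverse primer's reverse complement is CGCTCAAG, matching at positions 142–149.
Each forward site pairs with the reverse site to give a product ending at position 149: sizes 149, 88 bp.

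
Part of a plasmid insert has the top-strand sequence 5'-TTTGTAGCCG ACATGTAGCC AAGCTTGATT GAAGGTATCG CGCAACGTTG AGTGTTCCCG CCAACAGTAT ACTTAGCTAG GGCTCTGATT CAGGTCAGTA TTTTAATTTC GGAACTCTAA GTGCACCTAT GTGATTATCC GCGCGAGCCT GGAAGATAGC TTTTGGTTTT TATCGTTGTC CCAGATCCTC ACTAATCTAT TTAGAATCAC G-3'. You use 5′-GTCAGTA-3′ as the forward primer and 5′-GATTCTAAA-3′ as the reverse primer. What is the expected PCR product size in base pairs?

115 bp

Scanning the template, GTCAGTA occurs at positions 94–100; this primer anneals to the bottom strand there with its 3' end pointing downstream.
Reverse complement of the reverse primer: TTTAGAATC. This occurs on the top strand at positions 200–208.
Amplicon spans positions 94–208: 115 bp.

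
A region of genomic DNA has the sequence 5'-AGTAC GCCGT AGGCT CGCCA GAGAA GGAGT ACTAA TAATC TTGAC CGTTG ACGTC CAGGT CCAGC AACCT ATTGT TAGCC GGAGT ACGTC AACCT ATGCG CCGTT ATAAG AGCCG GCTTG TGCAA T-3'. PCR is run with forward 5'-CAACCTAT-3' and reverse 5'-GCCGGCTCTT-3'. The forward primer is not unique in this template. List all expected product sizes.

53 bp, 28 bp

The forward primer CAACCTAT matches the top strand at positions 65–72, 90–97.
The reverse primer's reverse complement is AAGAGCCGGC, matching at positions 108–117.
Each forward site pairs with the reverse site to give a product ending at position 117: sizes 53, 28 bp.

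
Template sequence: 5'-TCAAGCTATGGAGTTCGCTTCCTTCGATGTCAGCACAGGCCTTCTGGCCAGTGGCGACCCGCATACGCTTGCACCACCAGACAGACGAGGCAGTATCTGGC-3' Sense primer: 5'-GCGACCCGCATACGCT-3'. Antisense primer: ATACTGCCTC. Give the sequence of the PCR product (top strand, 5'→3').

The forward primer matches the template at positions 54–69.
The reverse primer's reverse complement is GAGGCAGTAT, which matches the template at positions 87–96.
The product is the template from position 54 through 96 (43 bp).

5'-GCGACCCGCATACGCTTGCACCACCAGACAGACGAGGCAGTAT-3'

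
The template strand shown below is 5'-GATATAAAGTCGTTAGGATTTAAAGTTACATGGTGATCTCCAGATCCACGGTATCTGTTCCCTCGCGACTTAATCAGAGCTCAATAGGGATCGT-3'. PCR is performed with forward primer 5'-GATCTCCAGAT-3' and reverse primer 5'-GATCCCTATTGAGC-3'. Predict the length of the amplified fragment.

58 bp

The forward primer matches the template at positions 35–45.
Taking the reverse complement of GATCCCTATTGAGC gives GCTCAATAGGGATC, found at positions 79–92 on the template; the primer anneals here to the top strand with its 3' end pointing upstream.
The product runs from position 35 to position 92, so its length is 92 − 35 + 1 = 58 bp.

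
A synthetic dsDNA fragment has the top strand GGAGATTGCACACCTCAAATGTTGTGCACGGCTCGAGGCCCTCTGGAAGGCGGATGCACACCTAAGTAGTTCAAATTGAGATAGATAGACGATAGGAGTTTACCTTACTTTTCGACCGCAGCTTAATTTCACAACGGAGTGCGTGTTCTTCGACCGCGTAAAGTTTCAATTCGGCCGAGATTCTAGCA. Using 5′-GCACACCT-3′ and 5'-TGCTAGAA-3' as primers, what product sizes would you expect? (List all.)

The forward primer GCACACCT matches the top strand at positions 8–15, 56–63.
The reverse primer's reverse complement is TTCTAGCA, matching at positions 181–188.
Each forward site pairs with the reverse site to give a product ending at position 188: sizes 181, 133 bp.

181 bp, 133 bp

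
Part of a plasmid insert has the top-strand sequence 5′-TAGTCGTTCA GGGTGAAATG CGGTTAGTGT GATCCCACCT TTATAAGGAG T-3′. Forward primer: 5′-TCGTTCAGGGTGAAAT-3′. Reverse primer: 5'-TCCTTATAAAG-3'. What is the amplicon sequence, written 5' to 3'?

The forward primer matches the template at positions 4–19.
Taking the reverse complement of TCCTTATAAAG gives CTTTATAAGGA, found at positions 39–49 on the template; the primer anneals here to the top strand with its 3' end pointing upstream.
The product is the template from position 4 through 49 (46 bp).

5'-TCGTTCAGGGTGAAATGCGGTTAGTGTGATCCCACCTTTATAAGGA-3'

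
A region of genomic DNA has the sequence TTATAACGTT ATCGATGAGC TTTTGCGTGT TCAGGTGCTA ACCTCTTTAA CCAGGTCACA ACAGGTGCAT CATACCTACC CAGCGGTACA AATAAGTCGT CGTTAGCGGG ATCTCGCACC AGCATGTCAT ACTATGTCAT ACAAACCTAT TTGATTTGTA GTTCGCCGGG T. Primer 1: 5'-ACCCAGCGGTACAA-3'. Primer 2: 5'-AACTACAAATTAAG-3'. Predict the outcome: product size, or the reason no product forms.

Primer 2 (AACTACAAATTAAG) does not match the top strand, and its reverse complement CTTAATTTGTAGTT does not match either.
With no annealing site for primer 2, no amplification occurs.

No product — primer 2 has no binding site in the template.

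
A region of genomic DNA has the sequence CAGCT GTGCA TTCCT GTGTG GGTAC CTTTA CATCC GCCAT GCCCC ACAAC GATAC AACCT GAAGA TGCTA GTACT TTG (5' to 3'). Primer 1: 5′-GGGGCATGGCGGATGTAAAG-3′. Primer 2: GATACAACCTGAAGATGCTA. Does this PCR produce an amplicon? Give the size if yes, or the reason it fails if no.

No product — the primers' 3' ends point away from each other.

Primer 1 (GGGGCATGGCGGATGTAAAG) has reverse complement CTTTACATCCGCCATGCCCC, which matches the top strand at positions 26–45; primer 1 anneals to the top strand there with its 3' end pointing upstream toward position 26.
Primer 2 (GATACAACCTGAAGATGCTA) matches the top strand directly at positions 51–70; it anneals to the bottom strand with its 3' end pointing downstream toward position 70.
The 3' ends diverge (primer 1 extends toward position 1, primer 2 toward position 78), so the primers never converge on a shared product.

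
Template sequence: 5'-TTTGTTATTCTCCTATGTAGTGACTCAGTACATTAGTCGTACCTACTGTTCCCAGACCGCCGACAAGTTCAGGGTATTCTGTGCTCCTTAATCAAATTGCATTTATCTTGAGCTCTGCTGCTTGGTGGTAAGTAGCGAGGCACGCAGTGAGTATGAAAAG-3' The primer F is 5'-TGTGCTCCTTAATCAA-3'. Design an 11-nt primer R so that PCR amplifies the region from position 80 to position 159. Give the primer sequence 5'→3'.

The product's 3' end on the top strand is position 159.
The reverse primer anneals to the top strand over positions 149–159, i.e. to GAGTATGAAAA.
Its sequence written 5'→3' is the reverse complement: TTTTCATACTC.

5'-TTTTCATACTC-3'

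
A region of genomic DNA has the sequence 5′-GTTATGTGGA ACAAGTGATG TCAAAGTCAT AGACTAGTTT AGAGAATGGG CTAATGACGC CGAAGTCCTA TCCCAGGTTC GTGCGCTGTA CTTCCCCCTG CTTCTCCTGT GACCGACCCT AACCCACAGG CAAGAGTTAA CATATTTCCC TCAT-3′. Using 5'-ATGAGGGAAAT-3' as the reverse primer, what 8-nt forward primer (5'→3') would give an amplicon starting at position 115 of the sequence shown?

5'-GACCCTAA-3'

The reverse primer's reverse complement ATTTCCCTCAT matches the template at positions 144–154; the product starts at position 115.
The forward primer is identical to the top strand over positions 115–122: GACCCTAA.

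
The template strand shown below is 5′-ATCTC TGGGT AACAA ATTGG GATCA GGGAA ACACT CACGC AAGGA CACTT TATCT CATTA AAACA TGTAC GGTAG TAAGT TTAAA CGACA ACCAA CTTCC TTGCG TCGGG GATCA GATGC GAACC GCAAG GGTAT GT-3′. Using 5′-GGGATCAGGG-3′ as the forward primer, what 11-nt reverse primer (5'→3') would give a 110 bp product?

The forward primer binds at positions 19–28, so a 110 bp product ends at position 19 + 110 − 1 = 128.
The reverse primer anneals to the top strand over positions 118–128, i.e. to TGCGAACCGCA.
Its sequence written 5'→3' is the reverse complement: TGCGGTTCGCA.

5'-TGCGGTTCGCA-3'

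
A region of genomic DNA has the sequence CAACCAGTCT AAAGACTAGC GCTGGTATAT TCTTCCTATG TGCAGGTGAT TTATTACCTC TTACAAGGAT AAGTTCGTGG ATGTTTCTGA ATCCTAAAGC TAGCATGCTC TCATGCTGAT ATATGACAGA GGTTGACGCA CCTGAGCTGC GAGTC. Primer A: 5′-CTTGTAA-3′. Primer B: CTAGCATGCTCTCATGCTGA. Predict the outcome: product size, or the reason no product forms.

Primer A (CTTGTAA) has reverse complement TTACAAG, which matches the top strand at positions 61–67; primer A anneals to the top strand there with its 3' end pointing upstream toward position 61.
Primer B (CTAGCATGCTCTCATGCTGA) matches the top strand directly at positions 100–119; it anneals to the bottom strand with its 3' end pointing downstream toward position 119.
The 3' ends diverge (primer A extends toward position 1, primer B toward position 155), so the primers never converge on a shared product.

No product — the primers' 3' ends point away from each other.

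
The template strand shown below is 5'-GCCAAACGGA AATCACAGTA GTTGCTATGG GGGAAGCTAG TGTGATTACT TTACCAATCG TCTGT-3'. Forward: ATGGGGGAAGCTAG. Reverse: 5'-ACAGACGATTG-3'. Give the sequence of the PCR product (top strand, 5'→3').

5'-ATGGGGGAAGCTAGTGTGATTACTTTACCAATCGTCTGT-3'

Forward primer ATGGGGGAAGCTAG is found on the top strand at positions 27–40.
Taking the reverse complement of ACAGACGATTG gives CAATCGTCTGT, found at positions 55–65 on the template; the primer anneals here to the top strand with its 3' end pointing upstream.
The product is the template from position 27 through 65 (39 bp).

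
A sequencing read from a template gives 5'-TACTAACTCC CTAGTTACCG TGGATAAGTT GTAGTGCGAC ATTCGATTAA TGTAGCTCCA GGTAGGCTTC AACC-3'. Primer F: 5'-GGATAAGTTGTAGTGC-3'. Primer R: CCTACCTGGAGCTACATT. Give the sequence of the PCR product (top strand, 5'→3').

5'-GGATAAGTTGTAGTGCGACATTCGATTAATGTAGCTCCAGGTAGG-3'

Scanning the template, GGATAAGTTGTAGTGC occurs at positions 22–37; this primer anneals to the bottom strand there with its 3' end pointing downstream.
Taking the reverse complement of CCTACCTGGAGCTACATT gives AATGTAGCTCCAGGTAGG, found at positions 49–66 on the template; the primer anneals here to the top strand with its 3' end pointing upstream.
The product is the template from position 22 through 66 (45 bp).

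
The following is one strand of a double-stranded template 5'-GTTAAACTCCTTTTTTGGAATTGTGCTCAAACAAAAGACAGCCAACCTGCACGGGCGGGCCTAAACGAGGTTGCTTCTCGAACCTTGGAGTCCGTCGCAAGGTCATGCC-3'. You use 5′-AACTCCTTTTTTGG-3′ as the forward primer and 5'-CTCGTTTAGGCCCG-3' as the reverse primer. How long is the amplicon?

65 bp

Scanning the template, AACTCCTTTTTTGG occurs at positions 5–18; this primer anneals to the bottom strand there with its 3' end pointing downstream.
Taking the reverse complement of CTCGTTTAGGCCCG gives CGGGCCTAAACGAG, found at positions 56–69 on the template; the primer anneals here to the top strand with its 3' end pointing upstream.
Product length = (reverse-primer end) − (forward-primer start) + 1 = 69 − 5 + 1 = 65 bp.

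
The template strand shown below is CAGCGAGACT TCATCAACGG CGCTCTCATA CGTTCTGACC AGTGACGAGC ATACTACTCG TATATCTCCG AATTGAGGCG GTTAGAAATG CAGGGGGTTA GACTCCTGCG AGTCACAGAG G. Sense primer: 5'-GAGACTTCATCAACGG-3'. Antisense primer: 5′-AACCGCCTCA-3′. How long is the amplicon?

79 bp

The forward primer matches the template at positions 5–20.
Taking the reverse complement of AACCGCCTCA gives TGAGGCGGTT, found at positions 74–83 on the template; the primer anneals here to the top strand with its 3' end pointing upstream.
Amplicon spans positions 5–83: 79 bp.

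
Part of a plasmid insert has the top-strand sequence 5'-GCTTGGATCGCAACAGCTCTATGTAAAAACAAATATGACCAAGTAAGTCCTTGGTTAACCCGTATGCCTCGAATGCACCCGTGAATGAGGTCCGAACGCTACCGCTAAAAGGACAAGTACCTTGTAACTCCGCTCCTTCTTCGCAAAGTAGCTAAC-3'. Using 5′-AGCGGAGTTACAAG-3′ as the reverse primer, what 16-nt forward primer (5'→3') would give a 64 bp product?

The reverse primer's reverse complement CTTGTAACTCCGCT matches the template at positions 121–134, so the product ends at position 134.
A 64 bp product then starts at position 134 − 64 + 1 = 71.
The forward primer is identical to the top strand there: GAATGCACCCGTGAAT.

5'-GAATGCACCCGTGAAT-3'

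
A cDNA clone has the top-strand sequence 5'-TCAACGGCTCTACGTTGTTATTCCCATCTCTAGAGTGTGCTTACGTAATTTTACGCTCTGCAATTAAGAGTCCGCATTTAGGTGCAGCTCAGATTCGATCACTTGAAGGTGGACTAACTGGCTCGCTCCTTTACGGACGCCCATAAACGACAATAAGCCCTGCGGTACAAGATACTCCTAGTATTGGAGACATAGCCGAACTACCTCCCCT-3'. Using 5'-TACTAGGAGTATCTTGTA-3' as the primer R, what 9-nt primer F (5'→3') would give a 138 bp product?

5'-TAATTTTAC-3'

The reverse primer's reverse complement TACAAGATACTCCTAGTA matches the template at positions 166–183, so the product ends at position 183.
A 138 bp product then starts at position 183 − 138 + 1 = 46.
The forward primer is identical to the top strand there: TAATTTTAC.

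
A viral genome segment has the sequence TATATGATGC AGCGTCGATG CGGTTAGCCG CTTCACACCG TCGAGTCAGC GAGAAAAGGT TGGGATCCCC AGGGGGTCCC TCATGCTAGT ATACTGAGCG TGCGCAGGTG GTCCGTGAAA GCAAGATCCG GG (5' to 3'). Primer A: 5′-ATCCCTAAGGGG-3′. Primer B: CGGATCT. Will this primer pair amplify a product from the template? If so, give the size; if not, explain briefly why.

No product — primer A has no binding site in the template.

Primer A (ATCCCTAAGGGG) does not match the top strand, and its reverse complement CCCCTTAGGGAT does not match either.
With no annealing site for primer A, no amplification occurs.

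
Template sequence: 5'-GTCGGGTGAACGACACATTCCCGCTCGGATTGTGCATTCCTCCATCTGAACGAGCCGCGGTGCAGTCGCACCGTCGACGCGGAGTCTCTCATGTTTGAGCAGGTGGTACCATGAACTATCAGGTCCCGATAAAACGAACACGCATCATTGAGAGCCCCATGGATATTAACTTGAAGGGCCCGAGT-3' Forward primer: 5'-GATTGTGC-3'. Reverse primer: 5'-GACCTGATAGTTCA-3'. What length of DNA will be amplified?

98 bp

Scanning the template, GATTGTGC occurs at positions 28–35; this primer anneals to the bottom strand there with its 3' end pointing downstream.
Reverse complement of the reverse primer: TGAACTATCAGGTC. This occurs on the top strand at positions 112–125.
The product runs from position 28 to position 125, so its length is 125 − 28 + 1 = 98 bp.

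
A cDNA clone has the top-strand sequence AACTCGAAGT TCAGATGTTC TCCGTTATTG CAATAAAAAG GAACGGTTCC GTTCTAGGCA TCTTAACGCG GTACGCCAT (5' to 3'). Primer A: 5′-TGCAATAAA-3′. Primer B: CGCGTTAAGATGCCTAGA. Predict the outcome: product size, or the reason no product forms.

Primer A (TGCAATAAA) matches the top strand at positions 29–37; it acts as a forward primer.
Primer B's reverse complement is TCTAGGCATCTTAACGCG, matching the top strand at positions 53–70; it acts as a reverse primer.
The 3' ends face each other across positions 29–70, giving a 42 bp product.

Yes — a 42 bp product.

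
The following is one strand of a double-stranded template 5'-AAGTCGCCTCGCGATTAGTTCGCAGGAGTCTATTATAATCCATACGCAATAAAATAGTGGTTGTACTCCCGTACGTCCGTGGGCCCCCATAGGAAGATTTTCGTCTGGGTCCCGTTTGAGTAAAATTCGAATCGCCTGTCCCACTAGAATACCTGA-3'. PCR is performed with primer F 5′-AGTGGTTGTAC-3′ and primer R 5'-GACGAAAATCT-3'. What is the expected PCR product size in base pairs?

50 bp

The forward primer matches the template at positions 56–66.
Reverse complement of the reverse primer: AGATTTTCGTC. This occurs on the top strand at positions 95–105.
Product length = (reverse-primer end) − (forward-primer start) + 1 = 105 − 56 + 1 = 50 bp.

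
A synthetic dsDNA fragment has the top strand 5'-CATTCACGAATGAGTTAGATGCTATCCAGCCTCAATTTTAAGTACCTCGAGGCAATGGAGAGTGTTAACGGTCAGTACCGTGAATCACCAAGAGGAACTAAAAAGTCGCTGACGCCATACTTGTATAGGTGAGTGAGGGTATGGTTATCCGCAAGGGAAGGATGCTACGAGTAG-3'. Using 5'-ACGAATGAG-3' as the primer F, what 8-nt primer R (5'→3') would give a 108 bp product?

5'-GTCAGCGA-3'

The forward primer binds at positions 6–14, so a 108 bp product ends at position 6 + 108 − 1 = 113.
The reverse primer anneals to the top strand over positions 106–113, i.e. to TCGCTGAC.
Its sequence written 5'→3' is the reverse complement: GTCAGCGA.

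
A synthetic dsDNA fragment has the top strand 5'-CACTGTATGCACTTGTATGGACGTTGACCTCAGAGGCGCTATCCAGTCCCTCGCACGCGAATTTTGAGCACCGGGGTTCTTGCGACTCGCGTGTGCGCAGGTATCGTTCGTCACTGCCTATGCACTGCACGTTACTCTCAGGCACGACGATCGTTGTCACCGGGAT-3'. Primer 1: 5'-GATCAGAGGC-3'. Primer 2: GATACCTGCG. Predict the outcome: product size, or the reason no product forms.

No product — primer 1 has no binding site in the template.

Primer 1 (GATCAGAGGC) does not match the top strand, and its reverse complement GCCTCTGATC does not match either.
With no annealing site for primer 1, no amplification occurs.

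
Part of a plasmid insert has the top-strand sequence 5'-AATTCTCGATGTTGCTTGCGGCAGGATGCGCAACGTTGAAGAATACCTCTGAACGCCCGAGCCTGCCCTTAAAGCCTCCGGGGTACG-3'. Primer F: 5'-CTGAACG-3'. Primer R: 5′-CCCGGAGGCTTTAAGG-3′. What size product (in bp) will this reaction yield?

34 bp

Forward primer CTGAACG is found on the top strand at positions 49–55.
Taking the reverse complement of CCCGGAGGCTTTAAGG gives CCTTAAAGCCTCCGGG, found at positions 67–82 on the template; the primer anneals here to the top strand with its 3' end pointing upstream.
The product runs from position 49 to position 82, so its length is 82 − 49 + 1 = 34 bp.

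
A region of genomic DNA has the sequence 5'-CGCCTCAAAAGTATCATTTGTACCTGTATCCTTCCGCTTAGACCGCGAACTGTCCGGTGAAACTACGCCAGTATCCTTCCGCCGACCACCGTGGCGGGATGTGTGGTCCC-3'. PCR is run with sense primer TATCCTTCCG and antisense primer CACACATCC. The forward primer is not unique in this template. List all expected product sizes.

79 bp, 34 bp

The forward primer TATCCTTCCG matches the top strand at positions 27–36, 72–81.
The reverse primer's reverse complement is GGATGTGTG, matching at positions 97–105.
Each forward site pairs with the reverse site to give a product ending at position 105: sizes 79, 34 bp.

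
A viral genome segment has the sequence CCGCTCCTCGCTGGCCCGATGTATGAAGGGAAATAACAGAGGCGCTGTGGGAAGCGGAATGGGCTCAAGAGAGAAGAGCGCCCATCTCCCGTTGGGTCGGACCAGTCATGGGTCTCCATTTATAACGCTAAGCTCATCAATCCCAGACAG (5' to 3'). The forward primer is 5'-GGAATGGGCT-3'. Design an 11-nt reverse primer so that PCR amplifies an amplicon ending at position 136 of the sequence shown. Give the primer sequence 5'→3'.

5'-TGAGCTTAGCG-3'

The forward primer binds at positions 56–65; the product's 3' end on the top strand is position 136.
The reverse primer anneals to the top strand over positions 126–136, i.e. to CGCTAAGCTCA.
Its sequence written 5'→3' is the reverse complement: TGAGCTTAGCG.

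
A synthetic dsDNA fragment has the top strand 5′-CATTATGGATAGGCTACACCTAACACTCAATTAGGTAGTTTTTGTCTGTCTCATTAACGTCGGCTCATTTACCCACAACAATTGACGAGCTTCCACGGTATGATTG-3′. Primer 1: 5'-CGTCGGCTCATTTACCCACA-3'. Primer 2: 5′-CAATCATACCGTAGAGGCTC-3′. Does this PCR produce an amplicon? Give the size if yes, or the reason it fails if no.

No product — primer 2 has no binding site in the template.

Primer 2 (CAATCATACCGTAGAGGCTC) does not match the top strand, and its reverse complement GAGCCTCTACGGTATGATTG does not match either.
With no annealing site for primer 2, no amplification occurs.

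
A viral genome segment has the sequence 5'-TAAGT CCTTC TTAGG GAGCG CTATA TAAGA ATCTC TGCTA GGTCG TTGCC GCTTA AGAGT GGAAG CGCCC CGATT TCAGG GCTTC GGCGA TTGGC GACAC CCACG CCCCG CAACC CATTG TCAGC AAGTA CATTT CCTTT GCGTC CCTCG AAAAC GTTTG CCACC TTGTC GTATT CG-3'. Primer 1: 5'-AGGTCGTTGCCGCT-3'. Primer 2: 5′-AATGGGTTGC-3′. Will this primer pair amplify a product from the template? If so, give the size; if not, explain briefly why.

Primer 1 (AGGTCGTTGCCGCT) matches the top strand at positions 40–53; it acts as a forward primer.
Primer 2's reverse complement is GCAACCCATT, matching the top strand at positions 110–119; it acts as a reverse primer.
The 3' ends face each other across positions 40–119, giving an 80 bp product.

Yes — an 80 bp product.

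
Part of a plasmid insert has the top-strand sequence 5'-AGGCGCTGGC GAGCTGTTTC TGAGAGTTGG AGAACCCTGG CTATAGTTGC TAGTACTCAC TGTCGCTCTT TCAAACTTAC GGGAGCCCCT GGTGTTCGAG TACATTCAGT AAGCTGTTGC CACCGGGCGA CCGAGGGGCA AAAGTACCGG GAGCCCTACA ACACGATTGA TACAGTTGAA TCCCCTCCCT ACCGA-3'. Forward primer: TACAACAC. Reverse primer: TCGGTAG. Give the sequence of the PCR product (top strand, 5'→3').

The forward primer matches the template at positions 157–164.
The reverse primer's reverse complement is CTACCGA, which matches the template at positions 189–195.
The product is the template from position 157 through 195 (39 bp).

5'-TACAACACGATTGATACAGTTGAATCCCCTCCCTACCGA-3'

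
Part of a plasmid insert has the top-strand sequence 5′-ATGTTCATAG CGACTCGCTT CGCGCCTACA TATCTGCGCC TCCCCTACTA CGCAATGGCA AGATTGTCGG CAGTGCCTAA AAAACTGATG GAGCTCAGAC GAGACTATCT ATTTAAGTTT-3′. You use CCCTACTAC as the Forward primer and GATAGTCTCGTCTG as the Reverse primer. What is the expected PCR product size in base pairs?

The forward primer matches the template at positions 43–51.
The reverse primer's reverse complement is CAGACGAGACTATC, which matches the template at positions 96–109.
The product runs from position 43 to position 109, so its length is 109 − 43 + 1 = 67 bp.

67 bp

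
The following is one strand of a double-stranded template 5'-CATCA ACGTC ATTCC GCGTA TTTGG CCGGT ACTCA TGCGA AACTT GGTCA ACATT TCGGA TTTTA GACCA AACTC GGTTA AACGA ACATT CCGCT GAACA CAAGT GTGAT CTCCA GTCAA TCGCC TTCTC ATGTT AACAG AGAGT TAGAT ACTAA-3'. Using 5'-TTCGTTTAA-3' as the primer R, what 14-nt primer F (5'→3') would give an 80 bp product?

5'-CGTCATTCCGCGTA-3'

The reverse primer's reverse complement TTAAACGAA matches the template at positions 78–86, so the product ends at position 86.
An 80 bp product then starts at position 86 − 80 + 1 = 7.
The forward primer is identical to the top strand there: CGTCATTCCGCGTA.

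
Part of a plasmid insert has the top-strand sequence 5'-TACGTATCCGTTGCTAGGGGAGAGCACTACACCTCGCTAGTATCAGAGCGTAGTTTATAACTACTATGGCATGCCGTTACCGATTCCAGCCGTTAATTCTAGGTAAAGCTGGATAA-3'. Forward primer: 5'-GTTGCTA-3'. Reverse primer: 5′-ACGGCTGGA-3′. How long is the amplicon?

84 bp

The forward primer matches the template at positions 10–16.
Reverse complement of the reverse primer: TCCAGCCGT. This occurs on the top strand at positions 85–93.
The product runs from position 10 to position 93, so its length is 93 − 10 + 1 = 84 bp.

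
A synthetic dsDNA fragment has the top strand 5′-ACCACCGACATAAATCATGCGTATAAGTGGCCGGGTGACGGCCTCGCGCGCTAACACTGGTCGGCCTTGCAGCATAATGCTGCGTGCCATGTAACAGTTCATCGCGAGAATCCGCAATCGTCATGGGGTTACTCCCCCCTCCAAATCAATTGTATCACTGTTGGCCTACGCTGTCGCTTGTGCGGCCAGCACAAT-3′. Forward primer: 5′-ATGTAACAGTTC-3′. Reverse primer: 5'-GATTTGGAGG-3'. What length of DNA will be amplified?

Scanning the template, ATGTAACAGTTC occurs at positions 89–100; this primer anneals to the bottom strand there with its 3' end pointing downstream.
The reverse primer's reverse complement is CCTCCAAATC, which matches the template at positions 138–147.
The product runs from position 89 to position 147, so its length is 147 − 89 + 1 = 59 bp.

59 bp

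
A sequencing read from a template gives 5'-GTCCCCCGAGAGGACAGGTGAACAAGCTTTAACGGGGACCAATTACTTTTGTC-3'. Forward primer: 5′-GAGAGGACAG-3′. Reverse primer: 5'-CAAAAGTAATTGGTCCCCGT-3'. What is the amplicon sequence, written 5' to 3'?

The forward primer matches the template at positions 8–17.
The reverse primer's reverse complement is ACGGGGACCAATTACTTTTG, which matches the template at positions 32–51.
The product is the template from position 8 through 51 (44 bp).

5'-GAGAGGACAGGTGAACAAGCTTTAACGGGGACCAATTACTTTTG-3'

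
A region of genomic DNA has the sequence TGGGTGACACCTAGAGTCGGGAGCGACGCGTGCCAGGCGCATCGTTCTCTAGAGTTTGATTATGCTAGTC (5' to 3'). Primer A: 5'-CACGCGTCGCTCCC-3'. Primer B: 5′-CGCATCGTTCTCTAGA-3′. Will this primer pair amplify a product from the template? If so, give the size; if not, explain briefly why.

Primer A (CACGCGTCGCTCCC) has reverse complement GGGAGCGACGCGTG, which matches the top strand at positions 19–32; primer A anneals to the top strand there with its 3' end pointing upstream toward position 19.
Primer B (CGCATCGTTCTCTAGA) matches the top strand directly at positions 38–53; it anneals to the bottom strand with its 3' end pointing downstream toward position 53.
The 3' ends diverge (primer A extends toward position 1, primer B toward position 70), so the primers never converge on a shared product.

No product — the primers' 3' ends point away from each other.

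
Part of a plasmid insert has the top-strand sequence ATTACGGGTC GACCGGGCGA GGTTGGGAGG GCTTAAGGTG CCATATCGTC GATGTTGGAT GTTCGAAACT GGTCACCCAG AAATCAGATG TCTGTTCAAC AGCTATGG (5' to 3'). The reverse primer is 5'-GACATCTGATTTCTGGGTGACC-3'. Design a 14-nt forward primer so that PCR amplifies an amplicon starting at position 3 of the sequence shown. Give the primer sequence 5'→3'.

The reverse primer's reverse complement GGTCACCCAGAAATCAGATGTC matches the template at positions 71–92; the product starts at position 3.
The forward primer is identical to the top strand over positions 3–16: TACGGGTCGACCGG.

5'-TACGGGTCGACCGG-3'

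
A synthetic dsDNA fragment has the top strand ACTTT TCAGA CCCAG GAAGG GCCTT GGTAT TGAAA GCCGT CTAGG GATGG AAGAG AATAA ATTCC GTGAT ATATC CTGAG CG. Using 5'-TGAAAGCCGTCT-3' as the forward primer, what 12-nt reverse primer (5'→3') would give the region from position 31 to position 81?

The product's 3' end on the top strand is position 81.
The reverse primer anneals to the top strand over positions 70–81, i.e. to TATATCCTGAGC.
Its sequence written 5'→3' is the reverse complement: GCTCAGGATATA.

5'-GCTCAGGATATA-3'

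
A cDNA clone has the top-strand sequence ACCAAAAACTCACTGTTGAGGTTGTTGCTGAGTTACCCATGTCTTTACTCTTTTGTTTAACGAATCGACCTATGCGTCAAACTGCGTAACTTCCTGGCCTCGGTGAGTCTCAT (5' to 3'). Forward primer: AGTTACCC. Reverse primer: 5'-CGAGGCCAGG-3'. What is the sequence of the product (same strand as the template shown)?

The forward primer matches the template at positions 31–38.
The reverse primer's reverse complement is CCTGGCCTCG, which matches the template at positions 93–102.
The product is the template from position 31 through 102 (72 bp).

5'-AGTTACCCATGTCTTTACTCTTTTGTTTAACGAATCGACCTATGCGTCAAACTGCGTAACTTCCTGGCCTCG-3'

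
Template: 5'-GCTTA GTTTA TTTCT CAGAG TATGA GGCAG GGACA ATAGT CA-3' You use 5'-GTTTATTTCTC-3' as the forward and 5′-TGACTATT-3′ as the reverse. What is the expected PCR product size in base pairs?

37 bp

Scanning the template, GTTTATTTCTC occurs at positions 6–16; this primer anneals to the bottom strand there with its 3' end pointing downstream.
The reverse primer's reverse complement is AATAGTCA, which matches the template at positions 35–42.
Product length = (reverse-primer end) − (forward-primer start) + 1 = 42 − 6 + 1 = 37 bp.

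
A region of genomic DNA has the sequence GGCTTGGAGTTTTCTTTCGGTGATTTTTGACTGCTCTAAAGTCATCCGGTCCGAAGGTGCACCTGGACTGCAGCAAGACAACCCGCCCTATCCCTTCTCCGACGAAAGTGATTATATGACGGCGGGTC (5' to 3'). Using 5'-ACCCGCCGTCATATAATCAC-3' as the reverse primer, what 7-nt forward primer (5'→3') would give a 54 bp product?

5'-CAAGACA-3'

The reverse primer's reverse complement GTGATTATATGACGGCGGGT matches the template at positions 108–127, so the product ends at position 127.
A 54 bp product then starts at position 127 − 54 + 1 = 74.
The forward primer is identical to the top strand there: CAAGACA.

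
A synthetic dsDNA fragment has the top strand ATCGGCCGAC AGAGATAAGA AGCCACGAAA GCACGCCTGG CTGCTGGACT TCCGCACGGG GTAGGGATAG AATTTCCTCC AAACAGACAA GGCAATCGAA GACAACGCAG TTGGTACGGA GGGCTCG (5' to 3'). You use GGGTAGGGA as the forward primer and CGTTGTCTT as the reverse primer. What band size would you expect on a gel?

The forward primer matches the template at positions 59–67.
Reverse complement of the reverse primer: AAGACAACG. This occurs on the top strand at positions 99–107.
The product runs from position 59 to position 107, so its length is 107 − 59 + 1 = 49 bp.

49 bp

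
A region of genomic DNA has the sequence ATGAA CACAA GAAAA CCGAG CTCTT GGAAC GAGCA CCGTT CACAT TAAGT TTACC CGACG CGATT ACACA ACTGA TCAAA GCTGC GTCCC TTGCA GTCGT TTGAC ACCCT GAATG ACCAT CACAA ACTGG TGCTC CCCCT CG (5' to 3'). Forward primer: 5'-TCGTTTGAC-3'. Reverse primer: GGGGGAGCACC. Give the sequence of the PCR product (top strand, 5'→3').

Forward primer TCGTTTGAC is found on the top strand at positions 97–105.
Reverse complement of the reverse primer: GGTGCTCCCCC. This occurs on the top strand at positions 129–139.
The product is the template from position 97 through 139 (43 bp).

5'-TCGTTTGACACCCTGAATGACCATCACAAACTGGTGCTCCCCC-3'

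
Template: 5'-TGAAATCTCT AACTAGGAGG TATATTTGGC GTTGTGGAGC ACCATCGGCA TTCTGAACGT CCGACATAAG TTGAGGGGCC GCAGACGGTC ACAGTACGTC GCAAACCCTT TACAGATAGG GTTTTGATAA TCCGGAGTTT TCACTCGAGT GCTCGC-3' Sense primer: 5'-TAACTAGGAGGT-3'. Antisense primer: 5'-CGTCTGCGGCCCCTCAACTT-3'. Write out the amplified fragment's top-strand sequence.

5'-TAACTAGGAGGTATATTTGGCGTTGTGGAGCACCATCGGCATTCTGAACGTCCGACATAAGTTGAGGGGCCGCAGACG-3'

Forward primer TAACTAGGAGGT is found on the top strand at positions 10–21.
The reverse primer's reverse complement is AAGTTGAGGGGCCGCAGACG, which matches the template at positions 68–87.
The product is the template from position 10 through 87 (78 bp).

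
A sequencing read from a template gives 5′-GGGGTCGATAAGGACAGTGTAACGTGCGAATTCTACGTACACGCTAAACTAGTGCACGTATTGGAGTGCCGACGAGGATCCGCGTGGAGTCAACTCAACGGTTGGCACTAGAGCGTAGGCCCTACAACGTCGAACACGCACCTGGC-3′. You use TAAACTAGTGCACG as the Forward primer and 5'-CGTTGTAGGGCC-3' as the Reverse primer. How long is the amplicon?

85 bp

Forward primer TAAACTAGTGCACG is found on the top strand at positions 45–58.
The reverse primer's reverse complement is GGCCCTACAACG, which matches the template at positions 118–129.
Product length = (reverse-primer end) − (forward-primer start) + 1 = 129 − 45 + 1 = 85 bp.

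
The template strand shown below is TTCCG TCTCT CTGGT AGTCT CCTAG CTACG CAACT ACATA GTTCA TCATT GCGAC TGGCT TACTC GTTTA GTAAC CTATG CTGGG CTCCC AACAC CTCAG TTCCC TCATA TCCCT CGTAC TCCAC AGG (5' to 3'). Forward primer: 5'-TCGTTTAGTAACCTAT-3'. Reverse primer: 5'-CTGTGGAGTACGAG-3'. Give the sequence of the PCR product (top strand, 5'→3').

The forward primer matches the template at positions 64–79.
Taking the reverse complement of CTGTGGAGTACGAG gives CTCGTACTCCACAG, found at positions 114–127 on the template; the primer anneals here to the top strand with its 3' end pointing upstream.
The product is the template from position 64 through 127 (64 bp).

5'-TCGTTTAGTAACCTATGCTGGGCTCCCAACACCTCAGTTCCCTCATATCCCTCGTACTCCACAG-3'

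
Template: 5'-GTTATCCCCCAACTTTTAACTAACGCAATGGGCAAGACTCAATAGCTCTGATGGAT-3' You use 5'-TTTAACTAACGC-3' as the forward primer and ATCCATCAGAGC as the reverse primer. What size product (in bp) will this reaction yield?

The forward primer matches the template at positions 15–26.
The reverse primer's reverse complement is GCTCTGATGGAT, which matches the template at positions 45–56.
Product length = (reverse-primer end) − (forward-primer start) + 1 = 56 − 15 + 1 = 42 bp.

42 bp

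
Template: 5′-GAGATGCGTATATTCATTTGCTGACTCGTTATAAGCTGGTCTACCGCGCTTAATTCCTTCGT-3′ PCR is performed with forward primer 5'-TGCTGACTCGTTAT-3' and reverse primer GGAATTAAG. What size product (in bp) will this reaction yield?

Forward primer TGCTGACTCGTTAT is found on the top strand at positions 19–32.
Reverse complement of the reverse primer: CTTAATTCC. This occurs on the top strand at positions 49–57.
Amplicon spans positions 19–57: 39 bp.

39 bp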